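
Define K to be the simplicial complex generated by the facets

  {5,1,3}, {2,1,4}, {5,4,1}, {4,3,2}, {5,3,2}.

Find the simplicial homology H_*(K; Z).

Take the total order 1 < 2 < 3 < 4 < 5 on the vertex set. Then K (dimension 2) consists of the simplices:

  0-simplices (5): [1], [2], [3], [4], [5]
  1-simplices (10): [1,2], [1,3], [1,4], [1,5], [2,3], [2,4], [2,5], [3,4], [3,5], [4,5]
  2-simplices (5): [1,2,4], [1,3,5], [1,4,5], [2,3,4], [2,3,5]

giving chain groups C_0 ≅ Z^5, C_1 ≅ Z^10, C_2 ≅ Z^5.

The boundary map ∂_1: C_1 → C_0 maps an edge to its endpoints' difference, ∂[p,q] = q − p. For instance
  ∂[1,2] = [2] − [1].
The resulting 5×10 matrix has rank 4, and its Smith normal form has invariant factors (1,1,1,1).

Boundary ∂_2: C_2 → C_1 sends each 2-simplex [p,q,r] to [q,r] − [p,r] + [p,q]. For instance
  ∂[1,4,5] = [4,5] − [1,5] + [1,4],
  ∂[1,3,5] = [3,5] − [1,5] + [1,3].
As a 10×5 matrix over Z this has rank 5, with invariant factors (1,1,1,1,1).

Reading off H_k = ker ∂_k / im ∂_{k+1}:

  H_0: rank C_0 − rank ∂_1 = 5 − 4 = 1, and the invariant factors of ∂_1 are all 1, so H_0 = Z.
  H_1: rank ker ∂_1 − rank ∂_2 = (10 − 4) − 5 = 1, and the invariant factors of ∂_2 are all 1, so H_1 = Z.
  H_2: rank ker ∂_2 − rank ∂_3 = (5 − 5) − 0 = 0, and there is no ∂_3, so H_2 = 0.

As a check, the Euler characteristic is 5 − 10 + 5 = 0, which agrees with 1 − 1 + 0 = 0.

H_0 ≅ Z,  H_1 ≅ Z,  H_2 = 0.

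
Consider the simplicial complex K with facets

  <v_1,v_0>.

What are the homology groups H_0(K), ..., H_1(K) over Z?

Order the vertices as v_0 < v_1. Listing each simplex with vertices in this order, K has dimension 1 with simplices:

  0-simplices (2): [v_0], [v_1]
  1-simplices (1): [v_0,v_1]

so the chain groups are C_0 ≅ Z^2, C_1 ≅ Z^1.

Boundary ∂_1: C_1 → C_0 sends each edge [p,q] (with p < q) to q − p.
As a 2×1 matrix over Z this has rank 1, with invariant factors (1).

Computing H_k = (kernel of ∂_k) / (image of ∂_{k+1}):

  H_0: rank C_0 − rank ∂_1 = 2 − 1 = 1, and the invariant factors of ∂_1 are all 1, so H_0 = Z.
  H_1: rank ker ∂_1 − rank ∂_2 = (1 − 1) − 0 = 0, and there is no ∂_2, so H_1 = 0.

H_0 = Z,  H_1 = 0.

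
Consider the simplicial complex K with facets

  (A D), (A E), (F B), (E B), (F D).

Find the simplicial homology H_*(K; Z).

Order the vertices as A < B < D < E < F. Listing each simplex with vertices in this order, K has dimension 1 with simplices:

  0-simplices (5): A, B, D, E, F
  1-simplices (5): AD, AE, BE, BF, DF

so the chain groups are C_0 ≅ Z^5, C_1 ≅ Z^5.

Boundary ∂_1: C_1 → C_0 maps an edge to its endpoints' difference, ∂[p,q] = q − p.
This gives a 5×5 integer matrix of rank 4; reducing to Smith normal form yields diagonal entries (1,1,1,1).

Computing H_k = (kernel of ∂_k) / (image of ∂_{k+1}):

  H_0: rank C_0 − rank ∂_1 = 5 − 4 = 1, and the invariant factors of ∂_1 are all 1, so H_0 = Z.
  H_1: rank ker ∂_1 − rank ∂_2 = (5 − 4) − 0 = 1, and there is no ∂_2, so H_1 = Z.

As a check, the Euler characteristic is 5 − 5 = 0, which agrees with 1 − 1 = 0.
(K is a triangulation of the circle S^1.)

H_0 ≅ Z,  H_1 ≅ Z.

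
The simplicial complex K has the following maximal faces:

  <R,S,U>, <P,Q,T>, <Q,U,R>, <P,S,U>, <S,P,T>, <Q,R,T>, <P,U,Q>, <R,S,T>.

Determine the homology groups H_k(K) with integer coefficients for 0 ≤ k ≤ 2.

H_0 ≅ Z,  H_1 = 0,  H_2 ≅ Z.

We work with the vertex ordering P < Q < R < S < T < U. The simplices of K, each written with vertices in increasing order, are:

  0-simplices (6): P, Q, R, S, T, U
  1-simplices (12): PQ, PS, PT, PU, QR, QT, QU, RS, RT, RU, ST, SU
  2-simplices (8): PQT, PQU, PST, PSU, QRT, QRU, RST, RSU

giving chain groups C_0 ≅ Z^6, C_1 ≅ Z^12, C_2 ≅ Z^8.

Boundary ∂_1: C_1 → C_0 sends each edge [p,q] (with p < q) to q − p. For instance
  ∂ST = T − S.
As a 6×12 matrix over Z this has rank 5, with invariant factors (1,1,1,1,1).

∂_2: C_2 → C_1 maps a triangle to the signed sum of its edges. For instance
  ∂RSU = SU − RU + RS,
  ∂PQU = QU − PU + PQ.
This gives a 12×8 integer matrix of rank 7; reducing to Smith normal form yields diagonal entries (1,1,1,1,1,1,1).

Reading off H_k = ker ∂_k / im ∂_{k+1}:

  H_0: rank C_0 − rank ∂_1 = 6 − 5 = 1, and the invariant factors of ∂_1 are all 1, so H_0 ≅ Z.
  H_1: rank ker ∂_1 − rank ∂_2 = (12 − 5) − 7 = 0, and the invariant factors of ∂_2 are all 1, so H_1 ≅ 0.
  H_2: rank ker ∂_2 − rank ∂_3 = (8 − 7) − 0 = 1, and there is no ∂_3, so H_2 ≅ Z.

(K is a triangulation of the 2-sphere S^2.)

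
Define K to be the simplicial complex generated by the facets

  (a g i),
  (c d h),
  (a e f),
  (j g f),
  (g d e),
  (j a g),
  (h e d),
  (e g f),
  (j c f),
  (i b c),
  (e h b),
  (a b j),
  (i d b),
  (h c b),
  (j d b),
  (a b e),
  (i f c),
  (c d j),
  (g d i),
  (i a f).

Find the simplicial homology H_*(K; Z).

We work with the vertex ordering a < b < c < d < e < f < g < h < i < j. The simplices of K, each written with vertices in increasing order, are:

  0-simplices (10): a, b, c, d, e, f, g, h, i, j
  1-simplices (30): ab, ae, af, ag, ai, aj, bc, bd, be, bh, bi, bj, cd, cf, ch, ci, cj, de, dg, dh, di, dj, ef, eg, eh, fg, fi, fj, gi, gj
  2-simplices (20): abe, abj, aef, afi, agi, agj, bch, bci, bdi, bdj, beh, cdh, cdj, cfi, cfj, deg, deh, dgi, efg, fgj

giving chain groups C_0 ≅ Z^10, C_1 ≅ Z^30, C_2 ≅ Z^20.

Boundary ∂_1: C_1 → C_0 maps an edge to its endpoints' difference, ∂[p,q] = q − p.
The 10×30 boundary matrix has rank 9 and Smith normal form diag(1,1,1,1,1,1,1,1,1).

Boundary ∂_2: C_2 → C_1 maps a triangle to the signed sum of its edges. For instance
  ∂afi = fi − ai + af,
  ∂bch = ch − bh + bc.
The 30×20 boundary matrix has rank 20 and Smith normal form diag(1,1,1,1,1,1,1,1,1,1,1,1,1,1,1,1,1,1,1,2).

Now H_k = ker ∂_k / im ∂_{k+1}, so:

  H_0: rank C_0 − rank ∂_1 = 10 − 9 = 1, and the invariant factors of ∂_1 are all 1, so H_0 = Z.
  H_1: rank ker ∂_1 − rank ∂_2 = (30 − 9) − 20 = 1, and ∂_2 has invariant factor 2 > 1, so H_1 = Z ⊕ Z/2Z.
  H_2: rank ker ∂_2 − rank ∂_3 = (20 − 20) − 0 = 0, and there is no ∂_3, so H_2 = 0.

H_0 = Z,  H_1 = Z ⊕ Z/2Z,  H_2 = 0.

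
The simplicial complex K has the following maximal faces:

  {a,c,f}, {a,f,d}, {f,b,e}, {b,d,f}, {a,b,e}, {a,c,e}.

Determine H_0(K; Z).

Take the total order a < b < c < d < e < f on the vertex set. Then K (dimension 2) consists of the simplices:

  0-simplices (6): a, b, c, d, e, f
  1-simplices (12): ab, ac, ad, ae, af, bd, be, bf, ce, cf, df, ef
  2-simplices (6): abe, ace, acf, adf, bdf, bef

giving chain groups C_0 ≅ Z^6, C_1 ≅ Z^12, C_2 ≅ Z^6.

∂_1: C_1 → C_0 is given by ∂[p,q] = [q] − [p].
As a 6×12 matrix over Z this has rank 5, with invariant factors (1,1,1,1,1).

Boundary ∂_2: C_2 → C_1 acts by ∂[p,q,r] = [q,r] − [p,r] + [p,q]. For instance
  ∂bef = ef − bf + be,
  ∂abe = be − ae + ab.
The resulting 12×6 matrix has rank 6, and its Smith normal form has invariant factors (1,1,1,1,1,1).

Computing H_k = (kernel of ∂_k) / (image of ∂_{k+1}):

  H_0: rank C_0 − rank ∂_1 = 6 − 5 = 1, and the invariant factors of ∂_1 are all 1, so H_0 = Z.

H_0 = Z.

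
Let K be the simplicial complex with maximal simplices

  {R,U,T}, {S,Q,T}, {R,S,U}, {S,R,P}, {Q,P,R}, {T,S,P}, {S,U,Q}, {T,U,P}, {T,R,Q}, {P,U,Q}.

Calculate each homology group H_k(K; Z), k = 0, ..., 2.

Take the total order P < Q < R < S < T < U on the vertex set. Then K (dimension 2) consists of the simplices:

  0-simplices (6): P, Q, R, S, T, U
  1-simplices (15): PQ, PR, PS, PT, PU, QR, QS, QT, QU, RS, RT, RU, ST, SU, TU
  2-simplices (10): PQR, PQU, PRS, PST, PTU, QRT, QST, QSU, RSU, RTU

giving chain groups C_0 ≅ Z^6, C_1 ≅ Z^15, C_2 ≅ Z^10.

Boundary ∂_1: C_1 → C_0 maps an edge to its endpoints' difference, ∂[p,q] = q − p.
The resulting 6×15 matrix has rank 5, and its Smith normal form has invariant factors (1,1,1,1,1).

Boundary ∂_2: C_2 → C_1 maps a triangle to the signed sum of its edges. For instance
  ∂PTU = TU − PU + PT,
  ∂PQR = QR − PR + PQ.
The 15×10 boundary matrix has rank 10 and Smith normal form diag(1,1,1,1,1,1,1,1,1,2).

Computing H_k = (kernel of ∂_k) / (image of ∂_{k+1}):

  H_0: rank C_0 − rank ∂_1 = 6 − 5 = 1, and the invariant factors of ∂_1 are all 1, so H_0 ≅ Z.
  H_1: rank ker ∂_1 − rank ∂_2 = (15 − 5) − 10 = 0, and ∂_2 has invariant factor 2 > 1, so H_1 ≅ Z/2Z.
  H_2: rank ker ∂_2 − rank ∂_3 = (10 − 10) − 0 = 0, and there is no ∂_3, so H_2 ≅ 0.

(K is a triangulation of the real projective plane RP^2.)

H_0 ≅ Z,  H_1 ≅ Z/2Z,  H_2 = 0.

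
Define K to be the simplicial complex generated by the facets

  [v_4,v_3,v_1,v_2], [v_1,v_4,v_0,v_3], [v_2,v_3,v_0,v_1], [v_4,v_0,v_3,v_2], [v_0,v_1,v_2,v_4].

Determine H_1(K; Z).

We work with the vertex ordering v_0 < v_1 < v_2 < v_3 < v_4. The simplices of K, each written with vertices in increasing order, are:

  0-simplices (5): [v_0], [v_1], [v_2], [v_3], [v_4]
  1-simplices (10): [v_0,v_1], [v_0,v_2], [v_0,v_3], [v_0,v_4], [v_1,v_2], [v_1,v_3], [v_1,v_4], [v_2,v_3], [v_2,v_4], [v_3,v_4]
  2-simplices (10): [v_0,v_1,v_2], [v_0,v_1,v_3], [v_0,v_1,v_4], [v_0,v_2,v_3], [v_0,v_2,v_4], [v_0,v_3,v_4], [v_1,v_2,v_3], [v_1,v_2,v_4], [v_1,v_3,v_4], [v_2,v_3,v_4]
  3-simplices (5): [v_0,v_1,v_2,v_3], [v_0,v_1,v_2,v_4], [v_0,v_1,v_3,v_4], [v_0,v_2,v_3,v_4], [v_1,v_2,v_3,v_4]

giving chain groups C_0 ≅ Z^5, C_1 ≅ Z^10, C_2 ≅ Z^10, C_3 ≅ Z^5.

∂_1: C_1 → C_0 is given by ∂[p,q] = [q] − [p]. For instance
  ∂[v_0,v_4] = [v_4] − [v_0].
As a 5×10 matrix over Z this has rank 4, with invariant factors (1,1,1,1).

Boundary ∂_2: C_2 → C_1 maps a triangle to the signed sum of its edges. For instance
  ∂[v_1,v_2,v_4] = [v_2,v_4] − [v_1,v_4] + [v_1,v_2],
  ∂[v_0,v_2,v_4] = [v_2,v_4] − [v_0,v_4] + [v_0,v_2].
As a 10×10 matrix over Z this has rank 6, with invariant factors (1,1,1,1,1,1).

The boundary map ∂_3: C_3 → C_2 sends each 3-simplex σ to the alternating sum Σ_i (−1)^i (σ with its i-th vertex removed). For instance
  ∂[v_0,v_2,v_3,v_4] = [v_2,v_3,v_4] − [v_0,v_3,v_4] + [v_0,v_2,v_4] − [v_0,v_2,v_3],
  ∂[v_1,v_2,v_3,v_4] = [v_2,v_3,v_4] − [v_1,v_3,v_4] + [v_1,v_2,v_4] − [v_1,v_2,v_3].
As a 10×5 matrix over Z this has rank 4, with invariant factors (1,1,1,1).

Reading off H_k = ker ∂_k / im ∂_{k+1}:

  H_1: rank ker ∂_1 − rank ∂_2 = (10 − 4) − 6 = 0, and the invariant factors of ∂_2 are all 1, so H_1 ≅ 0.

(K is a triangulation of the 3-sphere S^3.)

H_1 ≅ 0.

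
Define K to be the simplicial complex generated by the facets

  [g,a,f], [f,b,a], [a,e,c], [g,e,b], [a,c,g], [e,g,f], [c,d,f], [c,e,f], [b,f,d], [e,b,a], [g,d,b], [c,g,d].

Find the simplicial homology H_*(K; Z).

H_0 = Z,  H_1 = Z/2,  H_2 = 0.

K has 7 vertices, 18 edges, 12 triangles.
rank ∂_0 = 0, rank ∂_1 = 6 ⇒ b_0 = 7 − 0 − 6 = 1; all invariant factors of ∂_1 are 1 so no torsion. So H_0 ≅ Z.
rank ∂_1 = 6, rank ∂_2 = 12 ⇒ b_1 = 18 − 6 − 12 = 0; ∂_2 has invariant factor(s) [2] giving torsion. So H_1 ≅ Z/2.
rank ∂_2 = 12, rank ∂_3 = 0 ⇒ b_2 = 12 − 12 − 0 = 0. So H_2 ≅ 0.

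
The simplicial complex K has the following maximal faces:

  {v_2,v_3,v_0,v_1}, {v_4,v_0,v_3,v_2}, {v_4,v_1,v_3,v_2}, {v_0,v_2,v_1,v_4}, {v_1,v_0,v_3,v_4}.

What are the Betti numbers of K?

b_0 = 1, b_1 = 0, b_2 = 0, b_3 = 1.

Fix the vertex order v_0 < v_1 < v_2 < v_3 < v_4 and write every simplex with vertices in increasing order. Then dim K = 3 and the simplices of K are:

  0-simplices (5): [v_0], [v_1], [v_2], [v_3], [v_4]
  1-simplices (10): [v_0,v_1], [v_0,v_2], [v_0,v_3], [v_0,v_4], [v_1,v_2], [v_1,v_3], [v_1,v_4], [v_2,v_3], [v_2,v_4], [v_3,v_4]
  2-simplices (10): [v_0,v_1,v_2], [v_0,v_1,v_3], [v_0,v_1,v_4], [v_0,v_2,v_3], [v_0,v_2,v_4], [v_0,v_3,v_4], [v_1,v_2,v_3], [v_1,v_2,v_4], [v_1,v_3,v_4], [v_2,v_3,v_4]
  3-simplices (5): [v_0,v_1,v_2,v_3], [v_0,v_1,v_2,v_4], [v_0,v_1,v_3,v_4], [v_0,v_2,v_3,v_4], [v_1,v_2,v_3,v_4]

so the chain groups are C_0 ≅ Z^5, C_1 ≅ Z^10, C_2 ≅ Z^10, C_3 ≅ Z^5.

Boundary ∂_1: C_1 → C_0 is given by ∂[p,q] = [q] − [p]. For instance
  ∂[v_0,v_3] = [v_3] − [v_0].
As a 5×10 matrix over Z this has rank 4, with invariant factors (1,1,1,1).

Boundary ∂_2: C_2 → C_1 acts by ∂[p,q,r] = [q,r] − [p,r] + [p,q]. For instance
  ∂[v_0,v_1,v_4] = [v_1,v_4] − [v_0,v_4] + [v_0,v_1],
  ∂[v_2,v_3,v_4] = [v_3,v_4] − [v_2,v_4] + [v_2,v_3].
This gives a 10×10 integer matrix of rank 6; reducing to Smith normal form yields diagonal entries (1,1,1,1,1,1).

Boundary ∂_3: C_3 → C_2 sends each 3-simplex σ to the alternating sum Σ_i (−1)^i (σ with its i-th vertex removed). For instance
  ∂[v_0,v_1,v_2,v_4] = [v_1,v_2,v_4] − [v_0,v_2,v_4] + [v_0,v_1,v_4] − [v_0,v_1,v_2],
  ∂[v_0,v_1,v_3,v_4] = [v_1,v_3,v_4] − [v_0,v_3,v_4] + [v_0,v_1,v_4] − [v_0,v_1,v_3].
The 10×5 boundary matrix has rank 4 and Smith normal form diag(1,1,1,1).

Reading off H_k = ker ∂_k / im ∂_{k+1}:

  H_0: rank C_0 − rank ∂_1 = 5 − 4 = 1, and the invariant factors of ∂_1 are all 1, so H_0 = Z.
  H_1: rank ker ∂_1 − rank ∂_2 = (10 − 4) − 6 = 0, and the invariant factors of ∂_2 are all 1, so H_1 = 0.
  H_2: rank ker ∂_2 − rank ∂_3 = (10 − 6) − 4 = 0, and the invariant factors of ∂_3 are all 1, so H_2 = 0.
  H_3: rank ker ∂_3 − rank ∂_4 = (5 − 4) − 0 = 1, and there is no ∂_4, so H_3 = Z.

(K is a triangulation of the 3-sphere S^3.)

Hence the Betti numbers are b_0 = 1, b_1 = 0, b_2 = 0, b_3 = 1.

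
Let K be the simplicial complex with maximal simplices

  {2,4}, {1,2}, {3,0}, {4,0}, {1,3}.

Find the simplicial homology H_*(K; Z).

Take the total order 0 < 1 < 2 < 3 < 4 on the vertex set. Then K (dimension 1) consists of the simplices:

  0-simplices (5): [0], [1], [2], [3], [4]
  1-simplices (5): [0,3], [0,4], [1,2], [1,3], [2,4]

so the chain groups are C_0 ≅ Z^5, C_1 ≅ Z^5.

The boundary map ∂_1: C_1 → C_0 sends each edge [p,q] (with p < q) to q − p. For instance
  ∂[2,4] = [4] − [2].
This gives a 5×5 integer matrix of rank 4; reducing to Smith normal form yields diagonal entries (1,1,1,1).

Computing H_k = (kernel of ∂_k) / (image of ∂_{k+1}):

  H_0: rank C_0 − rank ∂_1 = 5 − 4 = 1, and the invariant factors of ∂_1 are all 1, so H_0 = Z.
  H_1: rank ker ∂_1 − rank ∂_2 = (5 − 4) − 0 = 1, and there is no ∂_2, so H_1 = Z.

H_0 = Z,  H_1 = Z.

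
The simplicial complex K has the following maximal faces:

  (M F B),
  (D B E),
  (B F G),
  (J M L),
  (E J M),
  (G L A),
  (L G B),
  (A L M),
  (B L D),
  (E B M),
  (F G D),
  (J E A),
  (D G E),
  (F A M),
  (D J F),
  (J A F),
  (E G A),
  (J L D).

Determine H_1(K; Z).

K has 9 vertices, 27 edges, 18 triangles.
rank ∂_1 = 8, rank ∂_2 = 18 ⇒ b_1 = 27 − 8 − 18 = 1; ∂_2 has invariant factor(s) [2] giving torsion. So H_1 ≅ Z ⊕ Z/2.

H_1 ≅ Z ⊕ Z/2.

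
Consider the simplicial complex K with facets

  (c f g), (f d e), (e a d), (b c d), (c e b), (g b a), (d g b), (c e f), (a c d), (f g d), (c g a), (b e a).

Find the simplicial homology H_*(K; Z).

H_0 ≅ Z,  H_1 ≅ Z/2Z,  H_2 = 0.

Take the total order a < b < c < d < e < f < g on the vertex set. Then K (dimension 2) consists of the simplices:

  0-simplices (7): a, b, c, d, e, f, g
  1-simplices (18): ab, ac, ad, ae, ag, bc, bd, be, bg, cd, ce, cf, cg, de, df, dg, ef, fg
  2-simplices (12): abe, abg, acd, acg, ade, bcd, bce, bdg, cef, cfg, def, dfg

Hence C_0 ≅ Z^7, C_1 ≅ Z^18, C_2 ≅ Z^12.

The boundary map ∂_1: C_1 → C_0 maps an edge to its endpoints' difference, ∂[p,q] = q − p. For instance
  ∂ce = e − c.
The 7×18 boundary matrix has rank 6 and Smith normal form diag(1,1,1,1,1,1).

Boundary ∂_2: C_2 → C_1 maps a triangle to the signed sum of its edges. For instance
  ∂bce = ce − be + bc,
  ∂def = ef − df + de.
The resulting 18×12 matrix has rank 12, and its Smith normal form has invariant factors (1,1,1,1,1,1,1,1,1,1,1,2).

Computing H_k = (kernel of ∂_k) / (image of ∂_{k+1}):

  H_0: rank C_0 − rank ∂_1 = 7 − 6 = 1, and the invariant factors of ∂_1 are all 1, so H_0 ≅ Z.
  H_1: rank ker ∂_1 − rank ∂_2 = (18 − 6) − 12 = 0, and ∂_2 has invariant factor 2 > 1, so H_1 ≅ Z/2Z.
  H_2: rank ker ∂_2 − rank ∂_3 = (12 − 12) − 0 = 0, and there is no ∂_3, so H_2 ≅ 0.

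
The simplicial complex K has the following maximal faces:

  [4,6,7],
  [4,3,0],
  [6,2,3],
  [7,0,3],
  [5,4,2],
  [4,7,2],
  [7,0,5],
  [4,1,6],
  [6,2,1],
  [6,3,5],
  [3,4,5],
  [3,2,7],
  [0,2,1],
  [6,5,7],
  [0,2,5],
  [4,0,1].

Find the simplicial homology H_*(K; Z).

We work with the vertex ordering 0 < 1 < 2 < 3 < 4 < 5 < 6 < 7. The simplices of K, each written with vertices in increasing order, are:

  0-simplices (8): [0], [1], [2], [3], [4], [5], [6], [7]
  1-simplices (24): (24 of them)
  2-simplices (16): [0,1,2], [0,1,4], [0,2,5], [0,3,4], [0,3,7], [0,5,7], [1,2,6], [1,4,6], [2,3,6], [2,3,7], [2,4,5], [2,4,7], [3,4,5], [3,5,6], [4,6,7], [5,6,7]

Hence C_0 ≅ Z^8, C_1 ≅ Z^24, C_2 ≅ Z^16.

∂_1: C_1 → C_0 is given by ∂[p,q] = [q] − [p]. For instance
  ∂[0,4] = [4] − [0].
The resulting 8×24 matrix has rank 7, and its Smith normal form has invariant factors (1,1,1,1,1,1,1).

Boundary ∂_2: C_2 → C_1 maps a triangle to the signed sum of its edges. For instance
  ∂[3,4,5] = [4,5] − [3,5] + [3,4],
  ∂[0,3,4] = [3,4] − [0,4] + [0,3].
This gives a 24×16 integer matrix of rank 15; reducing to Smith normal form yields diagonal entries (1,1,1,1,1,1,1,1,1,1,1,1,1,1,1).

Now H_k = ker ∂_k / im ∂_{k+1}, so:

  H_0: rank C_0 − rank ∂_1 = 8 − 7 = 1, and the invariant factors of ∂_1 are all 1, so H_0 ≅ Z.
  H_1: rank ker ∂_1 − rank ∂_2 = (24 − 7) − 15 = 2, and the invariant factors of ∂_2 are all 1, so H_1 ≅ Z^2.
  H_2: rank ker ∂_2 − rank ∂_3 = (16 − 15) − 0 = 1, and there is no ∂_3, so H_2 ≅ Z.

As a check, the Euler characteristic is 8 − 24 + 16 = 0, which agrees with 1 − 2 + 1 = 0.

H_0 = Z,  H_1 = Z^2,  H_2 = Z.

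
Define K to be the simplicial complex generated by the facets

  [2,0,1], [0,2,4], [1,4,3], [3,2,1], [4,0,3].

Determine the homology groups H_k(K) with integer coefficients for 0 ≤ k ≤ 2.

H_0 ≅ Z,  H_1 ≅ Z,  H_2 = 0.

K has 5 vertices, 10 edges, 5 triangles.
rank ∂_0 = 0, rank ∂_1 = 4 ⇒ b_0 = 5 − 0 − 4 = 1; all invariant factors of ∂_1 are 1 so no torsion. So H_0 ≅ Z.
rank ∂_1 = 4, rank ∂_2 = 5 ⇒ b_1 = 10 − 4 − 5 = 1; all invariant factors of ∂_2 are 1 so no torsion. So H_1 ≅ Z.
rank ∂_2 = 5, rank ∂_3 = 0 ⇒ b_2 = 5 − 5 − 0 = 0. So H_2 ≅ 0.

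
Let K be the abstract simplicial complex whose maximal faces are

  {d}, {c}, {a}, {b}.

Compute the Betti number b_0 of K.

b_0 = 4.

Fix the vertex order a < b < c < d and write every simplex with vertices in increasing order. Then dim K = 0 and the simplices of K are:

  0-simplices (4): a, b, c, d

so the chain groups are C_0 ≅ Z^4.

From H_k ≅ ker(∂_k) / im(∂_{k+1}) we obtain:

  H_0: rank C_0 − rank ∂_1 = 4 − 0 = 4, and there is no ∂_1, so H_0 ≅ Z^4.

Hence the Betti numbers are b_0 = 4.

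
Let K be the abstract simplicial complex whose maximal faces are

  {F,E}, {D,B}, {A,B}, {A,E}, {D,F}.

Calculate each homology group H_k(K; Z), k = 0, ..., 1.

Order the vertices as A < B < D < E < F. Listing each simplex with vertices in this order, K has dimension 1 with simplices:

  0-simplices (5): A, B, D, E, F
  1-simplices (5): AB, AE, BD, DF, EF

so the chain groups are C_0 ≅ Z^5, C_1 ≅ Z^5.

Boundary ∂_1: C_1 → C_0 sends each edge [p,q] (with p < q) to q − p.
This gives a 5×5 integer matrix of rank 4; reducing to Smith normal form yields diagonal entries (1,1,1,1).

Now H_k = ker ∂_k / im ∂_{k+1}, so:

  H_0: rank C_0 − rank ∂_1 = 5 − 4 = 1, and the invariant factors of ∂_1 are all 1, so H_0 ≅ Z.
  H_1: rank ker ∂_1 − rank ∂_2 = (5 − 4) − 0 = 1, and there is no ∂_2, so H_1 ≅ Z.

H_0 ≅ Z,  H_1 ≅ Z.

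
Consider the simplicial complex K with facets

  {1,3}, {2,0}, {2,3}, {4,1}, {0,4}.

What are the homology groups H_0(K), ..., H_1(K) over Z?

H_0 ≅ Z,  H_1 ≅ Z.

Take the total order 0 < 1 < 2 < 3 < 4 on the vertex set. Then K (dimension 1) consists of the simplices:

  0-simplices (5): [0], [1], [2], [3], [4]
  1-simplices (5): [0,2], [0,4], [1,3], [1,4], [2,3]

giving chain groups C_0 ≅ Z^5, C_1 ≅ Z^5.

Boundary ∂_1: C_1 → C_0 sends each edge [p,q] (with p < q) to q − p. For instance
  ∂[1,3] = [3] − [1].
The resulting 5×5 matrix has rank 4, and its Smith normal form has invariant factors (1,1,1,1).

From H_k ≅ ker(∂_k) / im(∂_{k+1}) we obtain:

  H_0: rank C_0 − rank ∂_1 = 5 − 4 = 1, and the invariant factors of ∂_1 are all 1, so H_0 ≅ Z.
  H_1: rank ker ∂_1 − rank ∂_2 = (5 − 4) − 0 = 1, and there is no ∂_2, so H_1 ≅ Z.

(K is a triangulation of the circle S^1.)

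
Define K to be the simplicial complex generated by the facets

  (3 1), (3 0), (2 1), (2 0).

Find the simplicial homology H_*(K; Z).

H_0 ≅ Z,  H_1 ≅ Z.

We work with the vertex ordering 0 < 1 < 2 < 3. The simplices of K, each written with vertices in increasing order, are:

  0-simplices (4): [0], [1], [2], [3]
  1-simplices (4): [0,2], [0,3], [1,2], [1,3]

giving chain groups C_0 ≅ Z^4, C_1 ≅ Z^4.

The boundary map ∂_1: C_1 → C_0 maps an edge to its endpoints' difference, ∂[p,q] = q − p. For instance
  ∂[0,3] = [3] − [0].
The resulting 4×4 matrix has rank 3, and its Smith normal form has invariant factors (1,1,1).

Reading off H_k = ker ∂_k / im ∂_{k+1}:

  H_0: rank C_0 − rank ∂_1 = 4 − 3 = 1, and the invariant factors of ∂_1 are all 1, so H_0 = Z.
  H_1: rank ker ∂_1 − rank ∂_2 = (4 − 3) − 0 = 1, and there is no ∂_2, so H_1 = Z.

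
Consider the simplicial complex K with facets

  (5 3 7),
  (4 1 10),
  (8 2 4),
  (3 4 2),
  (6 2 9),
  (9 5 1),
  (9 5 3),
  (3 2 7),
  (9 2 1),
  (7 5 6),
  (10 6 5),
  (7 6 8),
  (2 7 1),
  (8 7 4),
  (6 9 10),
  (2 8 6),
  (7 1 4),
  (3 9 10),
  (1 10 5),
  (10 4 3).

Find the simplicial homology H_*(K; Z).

Order the vertices as 1 < 2 < 3 < 4 < 5 < 6 < 7 < 8 < 9 < 10. Listing each simplex with vertices in this order, K has dimension 2 with simplices:

  0-simplices (10): [1], [2], [3], [4], [5], [6], [7], [8], [9], [10]
  1-simplices (30): (30 of them)
  2-simplices (20): (20 of them)

giving chain groups C_0 ≅ Z^10, C_1 ≅ Z^30, C_2 ≅ Z^20.

Boundary ∂_1: C_1 → C_0 sends each edge [p,q] (with p < q) to q − p.
The resulting 10×30 matrix has rank 9, and its Smith normal form has invariant factors (1,1,1,1,1,1,1,1,1).

∂_2: C_2 → C_1 acts by ∂[p,q,r] = [q,r] − [p,r] + [p,q]. For instance
  ∂[5,6,10] = [6,10] − [5,10] + [5,6],
  ∂[1,2,9] = [2,9] − [1,9] + [1,2].
This gives a 30×20 integer matrix of rank 20; reducing to Smith normal form yields diagonal entries (1,1,1,1,1,1,1,1,1,1,1,1,1,1,1,1,1,1,1,2).

Reading off H_k = ker ∂_k / im ∂_{k+1}:

  H_0: rank C_0 − rank ∂_1 = 10 − 9 = 1, and the invariant factors of ∂_1 are all 1, so H_0 ≅ Z.
  H_1: rank ker ∂_1 − rank ∂_2 = (30 − 9) − 20 = 1, and ∂_2 has invariant factor 2 > 1, so H_1 ≅ Z × Z/2.
  H_2: rank ker ∂_2 − rank ∂_3 = (20 − 20) − 0 = 0, and there is no ∂_3, so H_2 ≅ 0.

H_0 = Z,  H_1 = Z × Z/2,  H_2 = 0.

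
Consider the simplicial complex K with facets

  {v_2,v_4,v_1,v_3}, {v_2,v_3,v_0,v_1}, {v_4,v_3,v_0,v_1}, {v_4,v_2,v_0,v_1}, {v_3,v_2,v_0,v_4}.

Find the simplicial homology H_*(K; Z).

K has 5 vertices, 10 edges, 10 triangles, 5 3-simplices.
rank ∂_0 = 0, rank ∂_1 = 4 ⇒ b_0 = 5 − 0 − 4 = 1; all invariant factors of ∂_1 are 1 so no torsion. So H_0 ≅ Z.
rank ∂_1 = 4, rank ∂_2 = 6 ⇒ b_1 = 10 − 4 − 6 = 0; all invariant factors of ∂_2 are 1 so no torsion. So H_1 ≅ 0.
rank ∂_2 = 6, rank ∂_3 = 4 ⇒ b_2 = 10 − 6 − 4 = 0; all invariant factors of ∂_3 are 1 so no torsion. So H_2 ≅ 0.
rank ∂_3 = 4, rank ∂_4 = 0 ⇒ b_3 = 5 − 4 − 0 = 1. So H_3 ≅ Z.

H_0 ≅ Z,  H_1 = 0,  H_2 = 0,  H_3 ≅ Z.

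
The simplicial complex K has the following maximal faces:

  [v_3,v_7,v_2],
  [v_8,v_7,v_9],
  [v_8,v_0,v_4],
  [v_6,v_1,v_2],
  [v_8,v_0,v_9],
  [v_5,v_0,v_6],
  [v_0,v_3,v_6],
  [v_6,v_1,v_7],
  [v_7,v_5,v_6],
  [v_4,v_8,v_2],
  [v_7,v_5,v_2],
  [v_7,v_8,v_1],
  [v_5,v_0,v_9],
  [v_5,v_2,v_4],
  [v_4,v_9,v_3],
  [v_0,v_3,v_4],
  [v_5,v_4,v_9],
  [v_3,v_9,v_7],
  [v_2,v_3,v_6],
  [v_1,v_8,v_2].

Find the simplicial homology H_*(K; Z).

K has 10 vertices, 30 edges, 20 triangles.
rank ∂_0 = 0, rank ∂_1 = 9 ⇒ b_0 = 10 − 0 − 9 = 1; all invariant factors of ∂_1 are 1 so no torsion. So H_0 = Z.
rank ∂_1 = 9, rank ∂_2 = 20 ⇒ b_1 = 30 − 9 − 20 = 1; ∂_2 has invariant factor(s) [2] giving torsion. So H_1 = Z ⊕ Z/2.
rank ∂_2 = 20, rank ∂_3 = 0 ⇒ b_2 = 20 − 20 − 0 = 0. So H_2 = 0.

H_0 = Z,  H_1 = Z ⊕ Z/2,  H_2 = 0.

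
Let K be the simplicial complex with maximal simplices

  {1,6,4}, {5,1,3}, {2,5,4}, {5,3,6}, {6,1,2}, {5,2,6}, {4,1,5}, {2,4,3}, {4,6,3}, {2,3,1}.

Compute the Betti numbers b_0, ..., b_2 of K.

Fix the vertex order 1 < 2 < 3 < 4 < 5 < 6 and write every simplex with vertices in increasing order. Then dim K = 2 and the simplices of K are:

  0-simplices (6): [1], [2], [3], [4], [5], [6]
  1-simplices (15): [1,2], [1,3], [1,4], [1,5], [1,6], [2,3], [2,4], [2,5], [2,6], [3,4], [3,5], [3,6], [4,5], [4,6], [5,6]
  2-simplices (10): [1,2,3], [1,2,6], [1,3,5], [1,4,5], [1,4,6], [2,3,4], [2,4,5], [2,5,6], [3,4,6], [3,5,6]

Hence C_0 ≅ Z^6, C_1 ≅ Z^15, C_2 ≅ Z^10.

The boundary map ∂_1: C_1 → C_0 is given by ∂[p,q] = [q] − [p]. For instance
  ∂[5,6] = [6] − [5].
This gives a 6×15 integer matrix of rank 5; reducing to Smith normal form yields diagonal entries (1,1,1,1,1).

Boundary ∂_2: C_2 → C_1 sends each 2-simplex [p,q,r] to [q,r] − [p,r] + [p,q]. For instance
  ∂[1,2,3] = [2,3] − [1,3] + [1,2],
  ∂[2,5,6] = [5,6] − [2,6] + [2,5].
The 15×10 boundary matrix has rank 10 and Smith normal form diag(1,1,1,1,1,1,1,1,1,2).

Now H_k = ker ∂_k / im ∂_{k+1}, so:

  H_0: rank C_0 − rank ∂_1 = 6 − 5 = 1, and the invariant factors of ∂_1 are all 1, so H_0 = Z.
  H_1: rank ker ∂_1 − rank ∂_2 = (15 − 5) − 10 = 0, and ∂_2 has invariant factor 2 > 1, so H_1 = Z/2.
  H_2: rank ker ∂_2 − rank ∂_3 = (10 − 10) − 0 = 0, and there is no ∂_3, so H_2 = 0.

As a check, the Euler characteristic is 6 − 15 + 10 = 1, which agrees with 1 − 0 + 0 = 1.
(K is a triangulation of the real projective plane RP^2.)

Hence the Betti numbers are b_0 = 1, b_1 = 0, b_2 = 0.

b_0 = 1, b_1 = 0, b_2 = 0.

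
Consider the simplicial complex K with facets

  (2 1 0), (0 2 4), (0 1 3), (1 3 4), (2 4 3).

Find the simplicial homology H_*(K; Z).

H_0 ≅ Z,  H_1 ≅ Z,  H_2 = 0.

Fix the vertex order 0 < 1 < 2 < 3 < 4 and write every simplex with vertices in increasing order. Then dim K = 2 and the simplices of K are:

  0-simplices (5): [0], [1], [2], [3], [4]
  1-simplices (10): [0,1], [0,2], [0,3], [0,4], [1,2], [1,3], [1,4], [2,3], [2,4], [3,4]
  2-simplices (5): [0,1,2], [0,1,3], [0,2,4], [1,3,4], [2,3,4]

so the chain groups are C_0 ≅ Z^5, C_1 ≅ Z^10, C_2 ≅ Z^5.

The boundary map ∂_1: C_1 → C_0 sends each edge [p,q] (with p < q) to q − p. For instance
  ∂[0,4] = [4] − [0].
As a 5×10 matrix over Z this has rank 4, with invariant factors (1,1,1,1).

The boundary map ∂_2: C_2 → C_1 acts by ∂[p,q,r] = [q,r] − [p,r] + [p,q]. For instance
  ∂[0,1,3] = [1,3] − [0,3] + [0,1],
  ∂[1,3,4] = [3,4] − [1,4] + [1,3].
The 10×5 boundary matrix has rank 5 and Smith normal form diag(1,1,1,1,1).

From H_k ≅ ker(∂_k) / im(∂_{k+1}) we obtain:

  H_0: rank C_0 − rank ∂_1 = 5 − 4 = 1, and the invariant factors of ∂_1 are all 1, so H_0 = Z.
  H_1: rank ker ∂_1 − rank ∂_2 = (10 − 4) − 5 = 1, and the invariant factors of ∂_2 are all 1, so H_1 = Z.
  H_2: rank ker ∂_2 − rank ∂_3 = (5 − 5) − 0 = 0, and there is no ∂_3, so H_2 = 0.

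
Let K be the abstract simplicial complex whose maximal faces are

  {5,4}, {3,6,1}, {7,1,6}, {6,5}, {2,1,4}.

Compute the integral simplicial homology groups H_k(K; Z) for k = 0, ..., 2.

Fix the vertex order 1 < 2 < 3 < 4 < 5 < 6 < 7 and write every simplex with vertices in increasing order. Then dim K = 2 and the simplices of K are:

  0-simplices (7): [1], [2], [3], [4], [5], [6], [7]
  1-simplices (10): [1,2], [1,3], [1,4], [1,6], [1,7], [2,4], [3,6], [4,5], [5,6], [6,7]
  2-simplices (3): [1,2,4], [1,3,6], [1,6,7]

so the chain groups are C_0 ≅ Z^7, C_1 ≅ Z^10, C_2 ≅ Z^3.

Boundary ∂_1: C_1 → C_0 sends each edge [p,q] (with p < q) to q − p. For instance
  ∂[5,6] = [6] − [5].
The resulting 7×10 matrix has rank 6, and its Smith normal form has invariant factors (1,1,1,1,1,1).

∂_2: C_2 → C_1 maps a triangle to the signed sum of its edges. For instance
  ∂[1,3,6] = [3,6] − [1,6] + [1,3],
  ∂[1,6,7] = [6,7] − [1,7] + [1,6].
The 10×3 boundary matrix has rank 3 and Smith normal form diag(1,1,1).

From H_k ≅ ker(∂_k) / im(∂_{k+1}) we obtain:

  H_0: rank C_0 − rank ∂_1 = 7 − 6 = 1, and the invariant factors of ∂_1 are all 1, so H_0 = Z.
  H_1: rank ker ∂_1 − rank ∂_2 = (10 − 6) − 3 = 1, and the invariant factors of ∂_2 are all 1, so H_1 = Z.
  H_2: rank ker ∂_2 − rank ∂_3 = (3 − 3) − 0 = 0, and there is no ∂_3, so H_2 = 0.

As a check, the Euler characteristic is 7 − 10 + 3 = 0, which agrees with 1 − 1 + 0 = 0.

H_0 = Z,  H_1 = Z,  H_2 = 0.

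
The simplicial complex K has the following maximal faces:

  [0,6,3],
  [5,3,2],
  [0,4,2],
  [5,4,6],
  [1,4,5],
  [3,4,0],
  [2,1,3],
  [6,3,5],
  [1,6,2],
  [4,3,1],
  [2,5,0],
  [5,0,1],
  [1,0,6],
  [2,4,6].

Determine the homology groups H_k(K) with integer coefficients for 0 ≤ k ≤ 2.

Fix the vertex order 0 < 1 < 2 < 3 < 4 < 5 < 6 and write every simplex with vertices in increasing order. Then dim K = 2 and the simplices of K are:

  0-simplices (7): [0], [1], [2], [3], [4], [5], [6]
  1-simplices (21): [0,1], [0,2], [0,3], [0,4], [0,5], [0,6], [1,2], [1,3], [1,4], [1,5], [1,6], [2,3], [2,4], [2,5], [2,6], [3,4], [3,5], [3,6], [4,5], [4,6], [5,6]
  2-simplices (14): [0,1,5], [0,1,6], [0,2,4], [0,2,5], [0,3,4], [0,3,6], [1,2,3], [1,2,6], [1,3,4], [1,4,5], [2,3,5], [2,4,6], [3,5,6], [4,5,6]

so the chain groups are C_0 ≅ Z^7, C_1 ≅ Z^21, C_2 ≅ Z^14.

∂_1: C_1 → C_0 is given by ∂[p,q] = [q] − [p].
As a 7×21 matrix over Z this has rank 6, with invariant factors (1,1,1,1,1,1).

Boundary ∂_2: C_2 → C_1 acts by ∂[p,q,r] = [q,r] − [p,r] + [p,q]. For instance
  ∂[0,3,6] = [3,6] − [0,6] + [0,3],
  ∂[0,3,4] = [3,4] − [0,4] + [0,3].
As a 21×14 matrix over Z this has rank 13, with invariant factors (1,1,1,1,1,1,1,1,1,1,1,1,1).

Computing H_k = (kernel of ∂_k) / (image of ∂_{k+1}):

  H_0: rank C_0 − rank ∂_1 = 7 − 6 = 1, and the invariant factors of ∂_1 are all 1, so H_0 = Z.
  H_1: rank ker ∂_1 − rank ∂_2 = (21 − 6) − 13 = 2, and the invariant factors of ∂_2 are all 1, so H_1 = Z^2.
  H_2: rank ker ∂_2 − rank ∂_3 = (14 − 13) − 0 = 1, and there is no ∂_3, so H_2 = Z.

As a check, the Euler characteristic is 7 − 21 + 14 = 0, which agrees with 1 − 2 + 1 = 0.

H_0 = Z,  H_1 = Z^2,  H_2 = Z.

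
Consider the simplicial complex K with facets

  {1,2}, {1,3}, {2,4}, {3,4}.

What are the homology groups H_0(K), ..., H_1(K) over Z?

Order the vertices as 1 < 2 < 3 < 4. Listing each simplex with vertices in this order, K has dimension 1 with simplices:

  0-simplices (4): [1], [2], [3], [4]
  1-simplices (4): [1,2], [1,3], [2,4], [3,4]

Hence C_0 ≅ Z^4, C_1 ≅ Z^4.

∂_1: C_1 → C_0 is given by ∂[p,q] = [q] − [p]. For instance
  ∂[1,2] = [2] − [1].
This gives a 4×4 integer matrix of rank 3; reducing to Smith normal form yields diagonal entries (1,1,1).

Now H_k = ker ∂_k / im ∂_{k+1}, so:

  H_0: rank C_0 − rank ∂_1 = 4 − 3 = 1, and the invariant factors of ∂_1 are all 1, so H_0 = Z.
  H_1: rank ker ∂_1 − rank ∂_2 = (4 − 3) − 0 = 1, and there is no ∂_2, so H_1 = Z.

H_0 ≅ Z,  H_1 ≅ Z.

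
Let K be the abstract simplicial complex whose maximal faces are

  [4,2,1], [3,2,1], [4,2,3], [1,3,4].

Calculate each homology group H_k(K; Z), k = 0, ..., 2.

K has 4 vertices, 6 edges, 4 triangles.
rank ∂_0 = 0, rank ∂_1 = 3 ⇒ b_0 = 4 − 0 − 3 = 1; all invariant factors of ∂_1 are 1 so no torsion. So H_0 ≅ Z.
rank ∂_1 = 3, rank ∂_2 = 3 ⇒ b_1 = 6 − 3 − 3 = 0; all invariant factors of ∂_2 are 1 so no torsion. So H_1 ≅ 0.
rank ∂_2 = 3, rank ∂_3 = 0 ⇒ b_2 = 4 − 3 − 0 = 1. So H_2 ≅ Z.

H_0 = Z,  H_1 = 0,  H_2 = Z.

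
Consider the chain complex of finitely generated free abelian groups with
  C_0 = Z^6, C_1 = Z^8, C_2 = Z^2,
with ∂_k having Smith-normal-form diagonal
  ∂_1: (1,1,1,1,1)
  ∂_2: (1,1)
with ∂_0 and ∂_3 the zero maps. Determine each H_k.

H_0 = Z,  H_1 = Z,  H_2 = 0.

H_0: b_0 = 6 − 0 − 5 = 1; torsion from ∂_1 factors > 1: none. So H_0 = Z.
H_1: b_1 = 8 − 5 − 2 = 1; torsion from ∂_2 factors > 1: none. So H_1 = Z.
H_2: b_2 = 2 − 2 − 0 = 0; torsion from ∂_3 factors > 1: none. So H_2 = 0.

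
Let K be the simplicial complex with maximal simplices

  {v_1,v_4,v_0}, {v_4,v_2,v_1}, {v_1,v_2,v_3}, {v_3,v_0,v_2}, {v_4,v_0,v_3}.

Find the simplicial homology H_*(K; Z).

H_0 = Z,  H_1 = Z,  H_2 = 0.

Take the total order v_0 < v_1 < v_2 < v_3 < v_4 on the vertex set. Then K (dimension 2) consists of the simplices:

  0-simplices (5): [v_0], [v_1], [v_2], [v_3], [v_4]
  1-simplices (10): [v_0,v_1], [v_0,v_2], [v_0,v_3], [v_0,v_4], [v_1,v_2], [v_1,v_3], [v_1,v_4], [v_2,v_3], [v_2,v_4], [v_3,v_4]
  2-simplices (5): [v_0,v_1,v_4], [v_0,v_2,v_3], [v_0,v_3,v_4], [v_1,v_2,v_3], [v_1,v_2,v_4]

Hence C_0 ≅ Z^5, C_1 ≅ Z^10, C_2 ≅ Z^5.

∂_1: C_1 → C_0 sends each edge [p,q] (with p < q) to q − p. For instance
  ∂[v_2,v_4] = [v_4] − [v_2].
As a 5×10 matrix over Z this has rank 4, with invariant factors (1,1,1,1).

The boundary map ∂_2: C_2 → C_1 maps a triangle to the signed sum of its edges. For instance
  ∂[v_1,v_2,v_4] = [v_2,v_4] − [v_1,v_4] + [v_1,v_2],
  ∂[v_0,v_1,v_4] = [v_1,v_4] − [v_0,v_4] + [v_0,v_1].
The 10×5 boundary matrix has rank 5 and Smith normal form diag(1,1,1,1,1).

From H_k ≅ ker(∂_k) / im(∂_{k+1}) we obtain:

  H_0: rank C_0 − rank ∂_1 = 5 − 4 = 1, and the invariant factors of ∂_1 are all 1, so H_0 ≅ Z.
  H_1: rank ker ∂_1 − rank ∂_2 = (10 − 4) − 5 = 1, and the invariant factors of ∂_2 are all 1, so H_1 ≅ Z.
  H_2: rank ker ∂_2 − rank ∂_3 = (5 − 5) − 0 = 0, and there is no ∂_3, so H_2 ≅ 0.

(K is a triangulation of the Möbius band.)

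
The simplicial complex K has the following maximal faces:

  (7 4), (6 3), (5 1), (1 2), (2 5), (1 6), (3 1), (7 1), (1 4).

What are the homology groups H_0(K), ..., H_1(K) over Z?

H_0 ≅ Z,  H_1 ≅ Z^3.

We work with the vertex ordering 1 < 2 < 3 < 4 < 5 < 6 < 7. The simplices of K, each written with vertices in increasing order, are:

  0-simplices (7): [1], [2], [3], [4], [5], [6], [7]
  1-simplices (9): [1,2], [1,3], [1,4], [1,5], [1,6], [1,7], [2,5], [3,6], [4,7]

Hence C_0 ≅ Z^7, C_1 ≅ Z^9.

The boundary map ∂_1: C_1 → C_0 is given by ∂[p,q] = [q] − [p].
The 7×9 boundary matrix has rank 6 and Smith normal form diag(1,1,1,1,1,1).

Computing H_k = (kernel of ∂_k) / (image of ∂_{k+1}):

  H_0: rank C_0 − rank ∂_1 = 7 − 6 = 1, and the invariant factors of ∂_1 are all 1, so H_0 ≅ Z.
  H_1: rank ker ∂_1 − rank ∂_2 = (9 − 6) − 0 = 3, and there is no ∂_2, so H_1 ≅ Z^3.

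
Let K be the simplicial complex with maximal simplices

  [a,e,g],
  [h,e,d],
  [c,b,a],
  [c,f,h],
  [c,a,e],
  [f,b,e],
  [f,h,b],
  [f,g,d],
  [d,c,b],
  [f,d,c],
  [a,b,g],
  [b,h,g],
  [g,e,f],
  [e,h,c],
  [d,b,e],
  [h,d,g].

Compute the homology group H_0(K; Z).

H_0 = Z.

We work with the vertex ordering a < b < c < d < e < f < g < h. The simplices of K, each written with vertices in increasing order, are:

  0-simplices (8): a, b, c, d, e, f, g, h
  1-simplices (24): ab, ac, ae, ag, bc, bd, be, bf, bg, bh, cd, ce, cf, ch, de, df, dg, dh, ef, eg, eh, fg, fh, gh
  2-simplices (16): abc, abg, ace, aeg, bcd, bde, bef, bfh, bgh, cdf, ceh, cfh, deh, dfg, dgh, efg

so the chain groups are C_0 ≅ Z^8, C_1 ≅ Z^24, C_2 ≅ Z^16.

Boundary ∂_1: C_1 → C_0 maps an edge to its endpoints' difference, ∂[p,q] = q − p.
The 8×24 boundary matrix has rank 7 and Smith normal form diag(1,1,1,1,1,1,1).

Boundary ∂_2: C_2 → C_1 acts by ∂[p,q,r] = [q,r] − [p,r] + [p,q]. For instance
  ∂dgh = gh − dh + dg,
  ∂bgh = gh − bh + bg.
This gives a 24×16 integer matrix of rank 15; reducing to Smith normal form yields diagonal entries (1,1,1,1,1,1,1,1,1,1,1,1,1,1,1).

Now H_k = ker ∂_k / im ∂_{k+1}, so:

  H_0: rank C_0 − rank ∂_1 = 8 − 7 = 1, and the invariant factors of ∂_1 are all 1, so H_0 ≅ Z.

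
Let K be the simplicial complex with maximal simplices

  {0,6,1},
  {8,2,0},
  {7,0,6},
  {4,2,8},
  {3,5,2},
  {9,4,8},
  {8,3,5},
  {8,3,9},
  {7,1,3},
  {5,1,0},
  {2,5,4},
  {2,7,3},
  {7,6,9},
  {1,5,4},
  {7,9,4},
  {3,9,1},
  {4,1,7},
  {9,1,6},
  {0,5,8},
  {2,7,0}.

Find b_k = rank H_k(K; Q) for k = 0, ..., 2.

Order the vertices as 0 < 1 < 2 < 3 < 4 < 5 < 6 < 7 < 8 < 9. Listing each simplex with vertices in this order, K has dimension 2 with simplices:

  0-simplices (10): [0], [1], [2], [3], [4], [5], [6], [7], [8], [9]
  1-simplices (30): (30 of them)
  2-simplices (20): (20 of them)

so the chain groups are C_0 ≅ Z^10, C_1 ≅ Z^30, C_2 ≅ Z^20.

∂_1: C_1 → C_0 is given by ∂[p,q] = [q] − [p].
As a 10×30 matrix over Z this has rank 9, with invariant factors (1,1,1,1,1,1,1,1,1).

Boundary ∂_2: C_2 → C_1 acts by ∂[p,q,r] = [q,r] − [p,r] + [p,q]. For instance
  ∂[1,6,9] = [6,9] − [1,9] + [1,6],
  ∂[6,7,9] = [7,9] − [6,9] + [6,7].
The 30×20 boundary matrix has rank 20 and Smith normal form diag(1,1,1,1,1,1,1,1,1,1,1,1,1,1,1,1,1,1,1,2).

Reading off H_k = ker ∂_k / im ∂_{k+1}:

  H_0: rank C_0 − rank ∂_1 = 10 − 9 = 1, and the invariant factors of ∂_1 are all 1, so H_0 = Z.
  H_1: rank ker ∂_1 − rank ∂_2 = (30 − 9) − 20 = 1, and ∂_2 has invariant factor 2 > 1, so H_1 = Z ⊕ Z/2Z.
  H_2: rank ker ∂_2 − rank ∂_3 = (20 − 20) − 0 = 0, and there is no ∂_3, so H_2 = 0.

As a check, the Euler characteristic is 10 − 30 + 20 = 0, which agrees with 1 − 1 + 0 = 0.

Hence the Betti numbers are b_0 = 1, b_1 = 1, b_2 = 0.

b_0 = 1, b_1 = 1, b_2 = 0.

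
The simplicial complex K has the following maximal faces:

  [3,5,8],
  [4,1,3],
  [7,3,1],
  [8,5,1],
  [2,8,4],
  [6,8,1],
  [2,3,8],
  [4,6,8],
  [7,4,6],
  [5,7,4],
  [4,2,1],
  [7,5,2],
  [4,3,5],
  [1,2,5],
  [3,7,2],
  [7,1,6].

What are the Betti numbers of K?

b_0 = 1, b_1 = 2, b_2 = 1.

Fix the vertex order 1 < 2 < 3 < 4 < 5 < 6 < 7 < 8 and write every simplex with vertices in increasing order. Then dim K = 2 and the simplices of K are:

  0-simplices (8): [1], [2], [3], [4], [5], [6], [7], [8]
  1-simplices (24): (24 of them)
  2-simplices (16): [1,2,4], [1,2,5], [1,3,4], [1,3,7], [1,5,8], [1,6,7], [1,6,8], [2,3,7], [2,3,8], [2,4,8], [2,5,7], [3,4,5], [3,5,8], [4,5,7], [4,6,7], [4,6,8]

Hence C_0 ≅ Z^8, C_1 ≅ Z^24, C_2 ≅ Z^16.

Boundary ∂_1: C_1 → C_0 is given by ∂[p,q] = [q] − [p]. For instance
  ∂[4,6] = [6] − [4].
The 8×24 boundary matrix has rank 7 and Smith normal form diag(1,1,1,1,1,1,1).

∂_2: C_2 → C_1 sends each 2-simplex [p,q,r] to [q,r] − [p,r] + [p,q]. For instance
  ∂[3,5,8] = [5,8] − [3,8] + [3,5],
  ∂[2,5,7] = [5,7] − [2,7] + [2,5].
The resulting 24×16 matrix has rank 15, and its Smith normal form has invariant factors (1,1,1,1,1,1,1,1,1,1,1,1,1,1,1).

From H_k ≅ ker(∂_k) / im(∂_{k+1}) we obtain:

  H_0: rank C_0 − rank ∂_1 = 8 − 7 = 1, and the invariant factors of ∂_1 are all 1, so H_0 = Z.
  H_1: rank ker ∂_1 − rank ∂_2 = (24 − 7) − 15 = 2, and the invariant factors of ∂_2 are all 1, so H_1 = Z^2.
  H_2: rank ker ∂_2 − rank ∂_3 = (16 − 15) − 0 = 1, and there is no ∂_3, so H_2 = Z.

(K is a triangulation of the torus T^2.)

Hence the Betti numbers are b_0 = 1, b_1 = 2, b_2 = 1.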